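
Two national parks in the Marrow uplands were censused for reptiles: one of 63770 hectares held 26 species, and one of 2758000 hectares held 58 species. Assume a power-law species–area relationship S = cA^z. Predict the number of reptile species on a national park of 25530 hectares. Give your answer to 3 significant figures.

21.4

z = ln(58/26) / ln(2758000/63770) = 0.8023 / 3.7670 = 0.2130
c = 26 / 63770^0.2130 = 26 / 10.55 = 2.464
S₃ = 2.464 × 25530^0.2130 = 2.464 × 8.683 ≈ 21.39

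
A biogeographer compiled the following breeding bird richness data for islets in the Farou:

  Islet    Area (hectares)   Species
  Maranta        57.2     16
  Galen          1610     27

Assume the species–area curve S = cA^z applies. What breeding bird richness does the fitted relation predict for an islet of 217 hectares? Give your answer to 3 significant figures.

19.7

z = ln(27/16) / ln(1610/57.2) = 0.5232 / 3.3374 = 0.1568
c = 16 / 57.2^0.1568 = 16 / 1.886 = 8.484
S₃ = 8.484 × 217^0.1568 = 8.484 × 2.324 ≈ 19.72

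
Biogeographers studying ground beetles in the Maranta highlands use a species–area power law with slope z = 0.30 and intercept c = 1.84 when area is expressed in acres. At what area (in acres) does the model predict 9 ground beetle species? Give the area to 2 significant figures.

200 acres

9 = 1.84 × A^0.3  ⇒  A^0.3 = 9/1.84 = 4.891
ln A = ln(4.891) / 0.3 = 1.5875 / 0.3 = 5.2915
A = e^5.2915 ≈ 198.6 acres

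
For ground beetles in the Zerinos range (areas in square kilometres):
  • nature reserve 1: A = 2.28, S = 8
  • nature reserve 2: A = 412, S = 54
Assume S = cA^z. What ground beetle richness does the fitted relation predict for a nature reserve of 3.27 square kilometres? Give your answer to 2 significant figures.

9.1

z = ln(54/8) / ln(412/2.28) = 1.9095 / 5.1968 = 0.3674
c = 8 / 2.28^0.3674 = 8 / 1.354 = 5.91
S₃ = 5.91 × 3.27^0.3674 = 5.91 × 1.545 ≈ 9.133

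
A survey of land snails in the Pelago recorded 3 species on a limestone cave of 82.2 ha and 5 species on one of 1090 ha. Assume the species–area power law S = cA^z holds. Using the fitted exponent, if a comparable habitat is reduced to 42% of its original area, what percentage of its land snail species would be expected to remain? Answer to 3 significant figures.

84.2%

z = ln(5/3) / ln(1090/82.2) = 0.5108 / 2.5848 = 0.1976
S_new/S_old = (A_new/A_old)^z = 0.42^0.1976 = exp(0.1976 × -0.8675) = 0.8424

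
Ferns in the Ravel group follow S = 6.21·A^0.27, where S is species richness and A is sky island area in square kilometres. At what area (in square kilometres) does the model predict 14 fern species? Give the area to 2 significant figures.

14 = 6.21 × A^0.27  ⇒  A^0.27 = 14/6.21 = 2.254
ln A = ln(2.254) / 0.27 = 0.8129 / 0.27 = 3.0107
A = e^3.0107 ≈ 20.3 square kilometres

20 square kilometres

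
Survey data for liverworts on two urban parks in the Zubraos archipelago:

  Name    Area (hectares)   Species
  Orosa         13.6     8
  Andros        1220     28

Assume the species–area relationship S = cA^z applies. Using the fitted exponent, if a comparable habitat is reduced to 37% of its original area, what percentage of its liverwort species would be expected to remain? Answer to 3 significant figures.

z = ln(28/8) / ln(1220/13.6) = 1.2528 / 4.4965 = 0.2786
S_new/S_old = (A_new/A_old)^z = 0.37^0.2786 = exp(0.2786 × -0.9943) = 0.7581

75.8%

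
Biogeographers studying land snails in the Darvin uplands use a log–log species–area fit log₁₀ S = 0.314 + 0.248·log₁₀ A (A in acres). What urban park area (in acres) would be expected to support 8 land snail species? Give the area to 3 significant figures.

8 = 2.061 × A^0.248  ⇒  A^0.248 = 8/2.061 = 3.882
ln A = ln(3.882) / 0.248 = 1.3564 / 0.248 = 5.4695
A = e^5.4695 ≈ 237.3 acres

237 acres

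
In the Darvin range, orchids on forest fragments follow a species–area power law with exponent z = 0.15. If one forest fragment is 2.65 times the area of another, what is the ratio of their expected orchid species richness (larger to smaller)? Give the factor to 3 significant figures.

1.16

S₂/S₁ = (A₂/A₁)^z = 2.65^0.15
ln(S₂/S₁) = 0.15 × ln 2.65 = 0.15 × 0.9746 = 0.1462
S₂/S₁ = e^0.1462 ≈ 1.157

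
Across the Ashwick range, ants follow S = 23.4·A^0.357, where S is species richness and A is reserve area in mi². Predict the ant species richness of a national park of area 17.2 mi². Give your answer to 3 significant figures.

S = 23.4 × 17.2^0.357
ln S = ln 23.4 + 0.357 × ln 17.2 = 3.1527 + 0.357 × 2.8449 = 4.1684
S = e^4.1684 ≈ 64.61

64.6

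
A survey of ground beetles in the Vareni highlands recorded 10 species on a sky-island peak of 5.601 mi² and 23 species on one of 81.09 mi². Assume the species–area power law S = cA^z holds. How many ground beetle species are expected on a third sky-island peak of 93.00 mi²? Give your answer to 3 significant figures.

z = ln(23/10) / ln(81.09/5.601) = 0.8329 / 2.6726 = 0.3116
c = 10 / 5.601^0.3116 = 10 / 1.711 = 5.845
S₃ = 5.845 × 93^0.3116 = 5.845 × 4.106 ≈ 24

24.0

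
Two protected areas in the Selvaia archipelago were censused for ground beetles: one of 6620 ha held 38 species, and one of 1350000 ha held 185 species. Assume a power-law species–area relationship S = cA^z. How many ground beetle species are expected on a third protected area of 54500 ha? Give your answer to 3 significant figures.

z = ln(185/38) / ln(1350000/6620) = 1.5828 / 5.3178 = 0.2976
c = 38 / 6620^0.2976 = 38 / 13.72 = 2.77
S₃ = 2.77 × 54500^0.2976 = 2.77 × 25.69 ≈ 71.17

71.2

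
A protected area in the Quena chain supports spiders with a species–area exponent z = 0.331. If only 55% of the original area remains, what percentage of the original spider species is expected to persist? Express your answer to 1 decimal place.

S_new/S_old = (A_new/A_old)^z = 0.55^0.331
= exp(0.331 × ln 0.55) = exp(0.331 × -0.5978) = exp(-0.1979) ≈ 0.8205

82.0%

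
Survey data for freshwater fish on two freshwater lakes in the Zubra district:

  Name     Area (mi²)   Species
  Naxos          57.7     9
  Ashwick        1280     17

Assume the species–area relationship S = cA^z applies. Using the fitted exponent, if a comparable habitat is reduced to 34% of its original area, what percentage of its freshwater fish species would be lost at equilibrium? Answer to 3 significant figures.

z = ln(17/9) / ln(1280/57.7) = 0.6360 / 3.0994 = 0.2052
S_new/S_old = (A_new/A_old)^z = 0.34^0.2052 = exp(0.2052 × -1.0788) = 0.8014
Fraction lost = 1 − 0.8014 = 0.1986

19.9%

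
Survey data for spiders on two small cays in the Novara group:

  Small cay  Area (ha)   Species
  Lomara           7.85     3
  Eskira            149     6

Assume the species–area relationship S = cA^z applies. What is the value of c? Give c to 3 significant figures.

1.85

z = ln(S₂/S₁) / ln(A₂/A₁) = ln(6/3) / ln(149/7.85) = 0.6931 / 2.9434 = 0.2355
c = S₁ / A₁^z = 3 / 7.85^0.2355 = 3 / 1.625 = 1.847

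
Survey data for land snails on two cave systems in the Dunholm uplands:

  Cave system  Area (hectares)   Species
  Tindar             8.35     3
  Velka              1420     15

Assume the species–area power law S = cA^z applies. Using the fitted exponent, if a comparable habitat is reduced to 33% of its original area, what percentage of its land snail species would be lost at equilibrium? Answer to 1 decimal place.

z = ln(15/3) / ln(1420/8.35) = 1.6094 / 5.1362 = 0.3134
S_new/S_old = (A_new/A_old)^z = 0.33^0.3134 = exp(0.3134 × -1.1087) = 0.7065
Fraction lost = 1 − 0.7065 = 0.2935

29.3%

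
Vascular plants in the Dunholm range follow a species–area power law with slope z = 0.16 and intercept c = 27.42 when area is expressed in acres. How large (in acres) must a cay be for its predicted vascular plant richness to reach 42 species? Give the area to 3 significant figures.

42 = 27.42 × A^0.16  ⇒  A^0.16 = 42/27.42 = 1.532
ln A = ln(1.532) / 0.16 = 0.4264 / 0.16 = 2.6650
A = e^2.6650 ≈ 14.37 acres

14.4 acres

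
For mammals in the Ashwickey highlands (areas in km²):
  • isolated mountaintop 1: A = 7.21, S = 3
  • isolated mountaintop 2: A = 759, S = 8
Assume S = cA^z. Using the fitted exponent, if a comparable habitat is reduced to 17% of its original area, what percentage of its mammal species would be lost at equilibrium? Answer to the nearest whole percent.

z = ln(8/3) / ln(759/7.21) = 0.9808 / 4.6565 = 0.2106
S_new/S_old = (A_new/A_old)^z = 0.17^0.2106 = exp(0.2106 × -1.7720) = 0.6885
Fraction lost = 1 − 0.6885 = 0.3115

31%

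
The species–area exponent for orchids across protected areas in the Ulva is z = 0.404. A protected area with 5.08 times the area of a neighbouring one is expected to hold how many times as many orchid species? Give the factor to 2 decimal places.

S₂/S₁ = (A₂/A₁)^z = 5.08^0.404
ln(S₂/S₁) = 0.404 × ln 5.08 = 0.404 × 1.6253 = 0.6566
S₂/S₁ = e^0.6566 ≈ 1.928

1.93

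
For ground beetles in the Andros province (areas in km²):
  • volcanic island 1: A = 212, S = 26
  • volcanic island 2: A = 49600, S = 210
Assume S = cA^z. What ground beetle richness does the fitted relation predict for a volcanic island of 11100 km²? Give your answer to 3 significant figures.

118

z = ln(210/26) / ln(49600/212) = 2.0890 / 5.4552 = 0.3829
c = 26 / 212^0.3829 = 26 / 7.778 = 3.343
S₃ = 3.343 × 11100^0.3829 = 3.343 × 35.41 ≈ 118.4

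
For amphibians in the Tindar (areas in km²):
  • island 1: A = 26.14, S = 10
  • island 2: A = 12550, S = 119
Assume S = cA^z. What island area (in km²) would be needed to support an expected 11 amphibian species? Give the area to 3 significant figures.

z = ln(119/10) / ln(12550/26.14) = 2.4765 / 6.1740 = 0.4011
c = 10 / 26.14^0.4011 = 10 / 3.703 = 2.701
A = (11/2.701)^(1/0.4011) ⇒ ln A = ln(4.073)/0.4011 = 3.5011
A = e^3.5011 ≈ 33.15 km²

33.2 km²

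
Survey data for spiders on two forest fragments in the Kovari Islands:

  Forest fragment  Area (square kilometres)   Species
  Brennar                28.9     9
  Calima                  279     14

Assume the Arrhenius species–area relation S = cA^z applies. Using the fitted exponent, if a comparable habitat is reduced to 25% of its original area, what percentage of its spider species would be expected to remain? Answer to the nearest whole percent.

76%

z = ln(14/9) / ln(279/28.9) = 0.4418 / 2.2674 = 0.1949
S_new/S_old = (A_new/A_old)^z = 0.25^0.1949 = exp(0.1949 × -1.3863) = 0.7633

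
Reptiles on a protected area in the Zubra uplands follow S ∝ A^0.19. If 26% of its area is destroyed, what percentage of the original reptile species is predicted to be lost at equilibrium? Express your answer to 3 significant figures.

5.56%

S_new/S_old = (A_new/A_old)^z = 0.74^0.19
= exp(0.19 × ln 0.74) = exp(0.19 × -0.3011) = exp(-0.0572) ≈ 0.9444
Fraction lost = 1 − 0.9444 = 0.0556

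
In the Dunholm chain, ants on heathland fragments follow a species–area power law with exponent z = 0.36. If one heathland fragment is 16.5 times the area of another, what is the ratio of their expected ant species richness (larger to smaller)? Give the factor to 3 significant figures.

2.74

S₂/S₁ = (A₂/A₁)^z = 16.5^0.36
ln(S₂/S₁) = 0.36 × ln 16.5 = 0.36 × 2.8034 = 1.0092
S₂/S₁ = e^1.0092 ≈ 2.743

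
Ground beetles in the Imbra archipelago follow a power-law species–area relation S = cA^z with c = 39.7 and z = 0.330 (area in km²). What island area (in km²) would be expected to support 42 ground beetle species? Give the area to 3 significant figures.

1.19 km²

42 = 39.7 × A^0.33  ⇒  A^0.33 = 42/39.7 = 1.058
ln A = ln(1.058) / 0.33 = 0.0563 / 0.33 = 0.1707
A = e^0.1707 ≈ 1.186 km²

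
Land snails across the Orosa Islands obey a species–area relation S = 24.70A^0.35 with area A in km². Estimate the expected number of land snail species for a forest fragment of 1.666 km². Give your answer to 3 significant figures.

S = 24.7 × 1.666^0.35
ln S = ln 24.7 + 0.35 × ln 1.666 = 3.2068 + 0.35 × 0.5104 = 3.3855
S = e^3.3855 ≈ 29.53

29.5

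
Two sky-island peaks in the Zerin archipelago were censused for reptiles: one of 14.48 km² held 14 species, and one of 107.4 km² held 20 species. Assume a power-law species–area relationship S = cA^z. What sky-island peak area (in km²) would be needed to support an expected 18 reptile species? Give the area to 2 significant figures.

z = ln(20/14) / ln(107.4/14.48) = 0.3567 / 2.0038 = 0.1780
c = 14 / 14.48^0.1780 = 14 / 1.609 = 8.7
A = (18/8.7)^(1/0.1780) ⇒ ln A = ln(2.069)/0.1780 = 4.0846
A = e^4.0846 ≈ 59.42 km²

59 km²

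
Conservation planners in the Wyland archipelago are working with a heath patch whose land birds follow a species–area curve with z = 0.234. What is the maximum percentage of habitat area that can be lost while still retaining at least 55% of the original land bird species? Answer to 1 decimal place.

92.2%

Need (A_new/A_old)^0.234 = 0.55, so A_new/A_old = 0.55^(1/0.234) = 0.55^4.274
ln(A_new/A_old) = ln 0.55 / 0.234 = -0.5978 / 0.234 = -2.5549
A_new/A_old = e^-2.5549 ≈ 0.0777
Fraction that can be lost = 1 − 0.0777 = 0.9223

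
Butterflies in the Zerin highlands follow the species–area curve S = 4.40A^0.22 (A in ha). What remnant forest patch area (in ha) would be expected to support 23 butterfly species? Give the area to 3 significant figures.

23 = 4.4 × A^0.22  ⇒  A^0.22 = 23/4.4 = 5.227
ln A = ln(5.227) / 0.22 = 1.6539 / 0.22 = 7.5177
A = e^7.5177 ≈ 1840 ha

1840 ha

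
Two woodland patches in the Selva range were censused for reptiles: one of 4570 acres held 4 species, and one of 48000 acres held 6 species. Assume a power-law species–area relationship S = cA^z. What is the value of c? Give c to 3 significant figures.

0.935

z = ln(S₂/S₁) / ln(A₂/A₁) = ln(6/4) / ln(48000/4570) = 0.4055 / 2.3517 = 0.1724
c = S₁ / A₁^z = 4 / 4570^0.1724 = 4 / 4.276 = 0.9355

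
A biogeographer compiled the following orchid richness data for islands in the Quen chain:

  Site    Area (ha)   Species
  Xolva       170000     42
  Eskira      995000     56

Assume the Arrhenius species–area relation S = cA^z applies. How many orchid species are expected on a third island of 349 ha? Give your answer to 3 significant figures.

15.3

z = ln(56/42) / ln(995000/170000) = 0.2877 / 1.7669 = 0.1628
c = 42 / 170000^0.1628 = 42 / 7.105 = 5.911
S₃ = 5.911 × 349^0.1628 = 5.911 × 2.594 ≈ 15.33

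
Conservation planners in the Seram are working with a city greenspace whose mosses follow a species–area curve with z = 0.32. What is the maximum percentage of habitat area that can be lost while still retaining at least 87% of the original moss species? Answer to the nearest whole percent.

Need (A_new/A_old)^0.32 = 0.87, so A_new/A_old = 0.87^(1/0.32) = 0.87^3.125
ln(A_new/A_old) = ln 0.87 / 0.32 = -0.1393 / 0.32 = -0.4352
A_new/A_old = e^-0.4352 ≈ 0.6471
Fraction that can be lost = 1 − 0.6471 = 0.3529

35%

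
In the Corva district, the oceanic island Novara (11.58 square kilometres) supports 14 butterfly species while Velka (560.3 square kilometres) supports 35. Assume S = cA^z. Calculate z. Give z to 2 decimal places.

Taking logs: ln S = ln c + z ln A, so z = (ln S₂ − ln S₁)/(ln A₂ − ln A₁).
z = ln(35/14) / ln(560.3/11.58) = ln(2.5) / ln(48.39) = 0.9163 / 3.8792 = 0.2362

0.24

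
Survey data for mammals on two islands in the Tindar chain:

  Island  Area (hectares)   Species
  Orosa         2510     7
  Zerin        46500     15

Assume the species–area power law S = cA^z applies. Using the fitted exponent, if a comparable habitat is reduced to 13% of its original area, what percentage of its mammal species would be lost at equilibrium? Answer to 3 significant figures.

z = ln(15/7) / ln(46500/2510) = 0.7621 / 2.9192 = 0.2611
S_new/S_old = (A_new/A_old)^z = 0.13^0.2611 = exp(0.2611 × -2.0402) = 0.587
Fraction lost = 1 − 0.587 = 0.413

41.3%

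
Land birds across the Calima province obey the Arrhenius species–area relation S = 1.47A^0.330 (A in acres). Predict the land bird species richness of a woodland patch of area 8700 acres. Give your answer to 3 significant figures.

S = 1.47 × 8700^0.33
ln S = ln 1.47 + 0.33 × ln 8700 = 0.3853 + 0.33 × 9.0711 = 3.3787
S = e^3.3787 ≈ 29.33

29.3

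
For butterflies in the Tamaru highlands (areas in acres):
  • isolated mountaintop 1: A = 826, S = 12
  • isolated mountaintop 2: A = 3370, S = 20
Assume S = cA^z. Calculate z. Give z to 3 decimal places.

Taking logs: ln S = ln c + z ln A, so z = (ln S₂ − ln S₁)/(ln A₂ − ln A₁).
z = ln(20/12) / ln(3370/826) = ln(1.667) / ln(4.08) = 0.5108 / 1.4061 = 0.3633

0.363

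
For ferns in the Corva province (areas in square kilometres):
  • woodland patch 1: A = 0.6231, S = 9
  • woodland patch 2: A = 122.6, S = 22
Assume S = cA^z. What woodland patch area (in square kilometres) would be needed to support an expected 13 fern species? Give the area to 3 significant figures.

z = ln(22/9) / ln(122.6/0.6231) = 0.8938 / 5.2820 = 0.1692
c = 9 / 0.6231^0.1692 = 9 / 0.9231 = 9.75
A = (13/9.75)^(1/0.1692) ⇒ ln A = ln(1.333)/0.1692 = 1.7000
A = e^1.7000 ≈ 5.474 square kilometres

5.47 square kilometres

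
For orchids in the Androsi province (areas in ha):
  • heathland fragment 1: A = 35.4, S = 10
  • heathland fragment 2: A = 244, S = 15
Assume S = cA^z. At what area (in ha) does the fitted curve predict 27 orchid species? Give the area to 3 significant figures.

z = ln(15/10) / ln(244/35.4) = 0.4055 / 1.9305 = 0.2100
c = 10 / 35.4^0.2100 = 10 / 2.115 = 4.728
A = (27/4.728)^(1/0.2100) ⇒ ln A = ln(5.711)/0.2100 = 8.2957
A = e^8.2957 ≈ 4007 ha

4010 ha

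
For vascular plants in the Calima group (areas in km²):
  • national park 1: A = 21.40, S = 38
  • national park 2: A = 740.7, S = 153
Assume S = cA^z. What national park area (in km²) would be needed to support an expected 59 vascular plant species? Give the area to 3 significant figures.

z = ln(153/38) / ln(740.7/21.4) = 1.3929 / 3.5442 = 0.3930
c = 38 / 21.4^0.3930 = 38 / 3.333 = 11.4
A = (59/11.4)^(1/0.3930) ⇒ ln A = ln(5.175)/0.3930 = 4.1829
A = e^4.1829 ≈ 65.55 km²

65.6 km²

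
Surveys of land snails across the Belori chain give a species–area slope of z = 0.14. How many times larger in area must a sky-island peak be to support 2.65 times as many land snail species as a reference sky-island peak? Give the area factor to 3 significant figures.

1050

(A₂/A₁)^0.14 = 2.65, so A₂/A₁ = 2.65^(1/0.14) = 2.65^7.143
ln(A₂/A₁) = ln 2.65 / 0.14 = 0.9746 / 0.14 = 6.9611
A₂/A₁ = e^6.9611 ≈ 1055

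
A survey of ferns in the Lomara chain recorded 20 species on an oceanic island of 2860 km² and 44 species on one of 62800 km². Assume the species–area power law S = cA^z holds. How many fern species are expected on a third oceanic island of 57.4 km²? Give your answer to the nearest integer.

z = ln(44/20) / ln(62800/2860) = 0.7885 / 3.0891 = 0.2552
c = 20 / 2860^0.2552 = 20 / 7.624 = 2.623
S₃ = 2.623 × 57.4^0.2552 = 2.623 × 2.811 ≈ 7.375

7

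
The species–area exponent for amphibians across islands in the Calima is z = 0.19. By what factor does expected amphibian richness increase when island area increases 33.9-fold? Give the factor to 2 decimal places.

S₂/S₁ = (A₂/A₁)^z = 33.9^0.19
ln(S₂/S₁) = 0.19 × ln 33.9 = 0.19 × 3.5234 = 0.6694
S₂/S₁ = e^0.6694 ≈ 1.953

1.95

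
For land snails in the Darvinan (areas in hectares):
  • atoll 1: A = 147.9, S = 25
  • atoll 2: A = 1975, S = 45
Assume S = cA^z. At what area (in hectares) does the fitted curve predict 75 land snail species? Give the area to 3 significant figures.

z = ln(45/25) / ln(1975/147.9) = 0.5878 / 2.5918 = 0.2268
c = 25 / 147.9^0.2268 = 25 / 3.105 = 8.05
A = (75/8.05)^(1/0.2268) ⇒ ln A = ln(9.316)/0.2268 = 9.8408
A = e^9.8408 ≈ 18784 hectares

18800 hectares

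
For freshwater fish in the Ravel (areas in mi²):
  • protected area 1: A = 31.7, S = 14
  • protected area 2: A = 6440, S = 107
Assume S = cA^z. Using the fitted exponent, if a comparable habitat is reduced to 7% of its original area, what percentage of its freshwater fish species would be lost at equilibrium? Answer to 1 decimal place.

63.9%

z = ln(107/14) / ln(6440/31.7) = 2.0338 / 5.3140 = 0.3827
S_new/S_old = (A_new/A_old)^z = 0.07^0.3827 = exp(0.3827 × -2.6593) = 0.3614
Fraction lost = 1 − 0.3614 = 0.6386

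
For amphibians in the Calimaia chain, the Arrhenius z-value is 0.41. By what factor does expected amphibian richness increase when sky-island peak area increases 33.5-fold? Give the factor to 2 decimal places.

4.22

S₂/S₁ = (A₂/A₁)^z = 33.5^0.41
ln(S₂/S₁) = 0.41 × ln 33.5 = 0.41 × 3.5115 = 1.4397
S₂/S₁ = e^1.4397 ≈ 4.22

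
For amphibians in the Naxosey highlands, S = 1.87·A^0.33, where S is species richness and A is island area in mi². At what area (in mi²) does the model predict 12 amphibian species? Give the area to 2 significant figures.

12 = 1.87 × A^0.33  ⇒  A^0.33 = 12/1.87 = 6.417
ln A = ln(6.417) / 0.33 = 1.8590 / 0.33 = 5.6332
A = e^5.6332 ≈ 279.6 mi²

280 mi²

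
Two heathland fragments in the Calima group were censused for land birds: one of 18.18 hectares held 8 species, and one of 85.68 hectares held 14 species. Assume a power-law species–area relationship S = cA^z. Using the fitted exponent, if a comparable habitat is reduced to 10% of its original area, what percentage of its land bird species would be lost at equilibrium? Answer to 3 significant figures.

z = ln(14/8) / ln(85.68/18.18) = 0.5596 / 1.5503 = 0.3610
S_new/S_old = (A_new/A_old)^z = 0.1^0.3610 = exp(0.3610 × -2.3026) = 0.4355
Fraction lost = 1 − 0.4355 = 0.5645

56.4%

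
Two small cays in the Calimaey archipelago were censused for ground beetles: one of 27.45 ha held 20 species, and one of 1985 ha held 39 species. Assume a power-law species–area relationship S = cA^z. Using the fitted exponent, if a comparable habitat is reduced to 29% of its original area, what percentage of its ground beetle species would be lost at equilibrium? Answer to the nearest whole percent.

z = ln(39/20) / ln(1985/27.45) = 0.6678 / 4.2810 = 0.1560
S_new/S_old = (A_new/A_old)^z = 0.29^0.1560 = exp(0.1560 × -1.2379) = 0.8244
Fraction lost = 1 − 0.8244 = 0.1756

18%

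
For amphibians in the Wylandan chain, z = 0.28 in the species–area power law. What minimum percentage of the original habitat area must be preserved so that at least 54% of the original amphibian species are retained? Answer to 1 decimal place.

11.1%

Need (A_new/A_old)^0.28 = 0.54, so A_new/A_old = 0.54^(1/0.28) = 0.54^3.571
ln(A_new/A_old) = ln 0.54 / 0.28 = -0.6162 / 0.28 = -2.2007
A_new/A_old = e^-2.2007 ≈ 0.1107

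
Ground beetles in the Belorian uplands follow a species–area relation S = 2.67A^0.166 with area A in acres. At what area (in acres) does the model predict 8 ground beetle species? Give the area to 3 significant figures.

743 acres

8 = 2.67 × A^0.166  ⇒  A^0.166 = 8/2.67 = 2.996
ln A = ln(2.996) / 0.166 = 1.0974 / 0.166 = 6.6106
A = e^6.6106 ≈ 742.9 acres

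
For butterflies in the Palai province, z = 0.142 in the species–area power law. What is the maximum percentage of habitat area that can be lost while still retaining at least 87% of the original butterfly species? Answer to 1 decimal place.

Need (A_new/A_old)^0.142 = 0.87, so A_new/A_old = 0.87^(1/0.142) = 0.87^7.042
ln(A_new/A_old) = ln 0.87 / 0.142 = -0.1393 / 0.142 = -0.9807
A_new/A_old = e^-0.9807 ≈ 0.375
Fraction that can be lost = 1 − 0.375 = 0.625

62.5%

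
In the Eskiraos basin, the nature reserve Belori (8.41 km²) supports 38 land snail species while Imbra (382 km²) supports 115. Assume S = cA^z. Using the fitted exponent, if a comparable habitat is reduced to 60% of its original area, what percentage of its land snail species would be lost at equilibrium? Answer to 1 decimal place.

z = ln(115/38) / ln(382/8.41) = 1.1073 / 3.8160 = 0.2902
S_new/S_old = (A_new/A_old)^z = 0.6^0.2902 = exp(0.2902 × -0.5108) = 0.8622
Fraction lost = 1 − 0.8622 = 0.1378

13.8%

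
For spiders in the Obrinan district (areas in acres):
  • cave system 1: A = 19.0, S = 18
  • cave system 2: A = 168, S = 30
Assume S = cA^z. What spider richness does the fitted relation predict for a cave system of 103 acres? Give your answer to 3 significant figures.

z = ln(30/18) / ln(168/19) = 0.5108 / 2.1795 = 0.2344
c = 18 / 19^0.2344 = 18 / 1.994 = 9.027
S₃ = 9.027 × 103^0.2344 = 9.027 × 2.963 ≈ 26.75

26.7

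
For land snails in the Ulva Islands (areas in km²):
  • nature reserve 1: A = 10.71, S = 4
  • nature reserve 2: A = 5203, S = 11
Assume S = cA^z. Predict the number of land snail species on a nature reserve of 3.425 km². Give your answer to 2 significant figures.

3.3

z = ln(11/4) / ln(5203/10.71) = 1.0116 / 6.1858 = 0.1635
c = 4 / 10.71^0.1635 = 4 / 1.474 = 2.714
S₃ = 2.714 × 3.425^0.1635 = 2.714 × 1.223 ≈ 3.32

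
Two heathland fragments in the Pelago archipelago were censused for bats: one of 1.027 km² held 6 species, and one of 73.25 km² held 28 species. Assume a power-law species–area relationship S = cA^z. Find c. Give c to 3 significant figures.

z = ln(S₂/S₁) / ln(A₂/A₁) = ln(28/6) / ln(73.25/1.027) = 1.5404 / 4.2672 = 0.3610
c = S₁ / A₁^z = 6 / 1.027^0.3610 = 6 / 1.01 = 5.943

5.94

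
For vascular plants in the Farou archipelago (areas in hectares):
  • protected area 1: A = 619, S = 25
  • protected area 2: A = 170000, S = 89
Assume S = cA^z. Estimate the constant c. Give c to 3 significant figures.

z = ln(S₂/S₁) / ln(A₂/A₁) = ln(89/25) / ln(170000/619) = 1.2698 / 5.6154 = 0.2261
c = S₁ / A₁^z = 25 / 619^0.2261 = 25 / 4.278 = 5.844

5.84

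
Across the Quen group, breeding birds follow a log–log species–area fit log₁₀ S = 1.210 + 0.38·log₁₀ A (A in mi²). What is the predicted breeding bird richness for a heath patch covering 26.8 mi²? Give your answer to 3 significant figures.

S = 16.22 × 26.8^0.38 = 16.22 × 3.489 ≈ 56.58

56.6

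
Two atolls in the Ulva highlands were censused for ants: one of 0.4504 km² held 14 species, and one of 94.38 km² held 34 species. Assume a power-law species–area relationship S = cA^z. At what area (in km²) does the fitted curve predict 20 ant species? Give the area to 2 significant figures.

3.9 km²

z = ln(34/14) / ln(94.38/0.4504) = 0.8873 / 5.3449 = 0.1660
c = 14 / 0.4504^0.1660 = 14 / 0.876 = 15.98
A = (20/15.98)^(1/0.1660) ⇒ ln A = ln(1.251)/0.1660 = 1.3509
A = e^1.3509 ≈ 3.861 km²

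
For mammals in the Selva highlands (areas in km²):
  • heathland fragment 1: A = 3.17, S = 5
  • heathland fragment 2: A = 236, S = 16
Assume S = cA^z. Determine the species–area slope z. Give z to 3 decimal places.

0.270

Taking logs: ln S = ln c + z ln A, so z = (ln S₂ − ln S₁)/(ln A₂ − ln A₁).
z = ln(16/5) / ln(236/3.17) = ln(3.2) / ln(74.45) = 1.1632 / 4.3101 = 0.2699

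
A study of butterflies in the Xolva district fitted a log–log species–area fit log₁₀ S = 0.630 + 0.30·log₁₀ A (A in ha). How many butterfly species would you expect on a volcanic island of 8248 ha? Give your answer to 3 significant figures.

S = 4.266 × 8248^0.3
ln S = ln 4.266 + 0.3 × ln 8248 = 1.4506 + 0.3 × 9.0177 = 4.1559
S = e^4.1559 ≈ 63.81

63.8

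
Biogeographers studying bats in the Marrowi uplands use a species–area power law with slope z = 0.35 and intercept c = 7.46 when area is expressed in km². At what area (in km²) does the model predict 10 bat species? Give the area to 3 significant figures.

10 = 7.46 × A^0.35  ⇒  A^0.35 = 10/7.46 = 1.34
ln A = ln(1.34) / 0.35 = 0.2930 / 0.35 = 0.8372
A = e^0.8372 ≈ 2.31 km²

2.31 km²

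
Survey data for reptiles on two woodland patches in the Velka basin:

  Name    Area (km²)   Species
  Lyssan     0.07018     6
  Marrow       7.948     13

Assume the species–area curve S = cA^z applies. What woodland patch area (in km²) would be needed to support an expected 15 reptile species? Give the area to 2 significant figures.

19 km²

z = ln(13/6) / ln(7.948/0.07018) = 0.7732 / 4.7296 = 0.1635
c = 6 / 0.07018^0.1635 = 6 / 0.6477 = 9.263
A = (15/9.263)^(1/0.1635) ⇒ ln A = ln(1.619)/0.1635 = 2.9483
A = e^2.9483 ≈ 19.07 km²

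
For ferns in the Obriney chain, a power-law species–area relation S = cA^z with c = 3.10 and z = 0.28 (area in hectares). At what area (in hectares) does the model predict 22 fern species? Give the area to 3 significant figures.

22 = 3.1 × A^0.28  ⇒  A^0.28 = 22/3.1 = 7.097
ln A = ln(7.097) / 0.28 = 1.9596 / 0.28 = 6.9987
A = e^6.9987 ≈ 1095 hectares

1100 hectares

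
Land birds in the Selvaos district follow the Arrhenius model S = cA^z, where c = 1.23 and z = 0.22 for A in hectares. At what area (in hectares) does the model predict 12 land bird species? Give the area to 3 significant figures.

12 = 1.23 × A^0.22  ⇒  A^0.22 = 12/1.23 = 9.756
ln A = ln(9.756) / 0.22 = 2.2779 / 0.22 = 10.3541
A = e^10.3541 ≈ 31384 hectares

31400 hectares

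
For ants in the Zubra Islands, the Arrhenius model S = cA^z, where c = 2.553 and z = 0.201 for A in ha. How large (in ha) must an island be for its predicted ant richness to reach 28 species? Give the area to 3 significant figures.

150000 ha

28 = 2.553 × A^0.201  ⇒  A^0.201 = 28/2.553 = 10.97
ln A = ln(10.97) / 0.201 = 2.3949 / 0.201 = 11.9151
A = e^11.9151 ≈ 149507 ha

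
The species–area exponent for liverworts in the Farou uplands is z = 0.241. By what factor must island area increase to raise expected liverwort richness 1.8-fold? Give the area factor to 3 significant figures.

11.5

(A₂/A₁)^0.241 = 1.8, so A₂/A₁ = 1.8^(1/0.241) = 1.8^4.149
ln(A₂/A₁) = ln 1.8 / 0.241 = 0.5878 / 0.241 = 2.4389
A₂/A₁ = e^2.4389 ≈ 11.46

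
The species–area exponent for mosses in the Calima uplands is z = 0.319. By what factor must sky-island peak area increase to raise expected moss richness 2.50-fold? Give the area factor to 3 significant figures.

17.7

(A₂/A₁)^0.319 = 2.5, so A₂/A₁ = 2.5^(1/0.319) = 2.5^3.135
ln(A₂/A₁) = ln 2.5 / 0.319 = 0.9163 / 0.319 = 2.8724
A₂/A₁ = e^2.8724 ≈ 17.68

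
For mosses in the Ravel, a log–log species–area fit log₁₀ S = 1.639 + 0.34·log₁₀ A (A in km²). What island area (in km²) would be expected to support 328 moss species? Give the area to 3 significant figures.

328 = 43.55 × A^0.34  ⇒  A^0.34 = 328/43.55 = 7.531
ln A = ln(7.531) / 0.34 = 2.0191 / 0.34 = 5.9385
A = e^5.9385 ≈ 379.4 km²

379 km²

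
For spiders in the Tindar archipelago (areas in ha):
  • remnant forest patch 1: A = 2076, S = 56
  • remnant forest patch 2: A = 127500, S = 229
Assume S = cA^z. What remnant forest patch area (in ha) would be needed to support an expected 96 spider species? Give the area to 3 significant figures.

z = ln(229/56) / ln(127500/2076) = 1.4084 / 4.1177 = 0.3420
c = 56 / 2076^0.3420 = 56 / 13.63 = 4.108
A = (96/4.108)^(1/0.3420) ⇒ ln A = ln(23.37)/0.3420 = 9.2141
A = e^9.2141 ≈ 10037 ha

10000 ha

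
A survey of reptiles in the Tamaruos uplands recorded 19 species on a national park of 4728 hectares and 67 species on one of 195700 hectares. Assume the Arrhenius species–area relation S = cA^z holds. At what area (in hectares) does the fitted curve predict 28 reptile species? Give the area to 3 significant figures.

14900 hectares

z = ln(67/19) / ln(195700/4728) = 1.2603 / 3.7231 = 0.3385
c = 19 / 4728^0.3385 = 19 / 17.53 = 1.084
A = (28/1.084)^(1/0.3385) ⇒ ln A = ln(25.84)/0.3385 = 9.6068
A = e^9.6068 ≈ 14866 hectares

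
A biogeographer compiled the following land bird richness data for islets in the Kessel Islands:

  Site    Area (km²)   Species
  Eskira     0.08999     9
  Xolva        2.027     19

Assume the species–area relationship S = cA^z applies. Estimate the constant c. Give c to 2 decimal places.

16.04

z = ln(S₂/S₁) / ln(A₂/A₁) = ln(19/9) / ln(2.027/0.08999) = 0.7472 / 3.1146 = 0.2399
c = S₁ / A₁^z = 9 / 0.08999^0.2399 = 9 / 0.5612 = 16.04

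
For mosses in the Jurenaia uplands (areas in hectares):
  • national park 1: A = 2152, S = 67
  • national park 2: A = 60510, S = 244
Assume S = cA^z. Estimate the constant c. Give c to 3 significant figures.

3.43

z = ln(S₂/S₁) / ln(A₂/A₁) = ln(244/67) / ln(60510/2152) = 1.2925 / 3.3364 = 0.3874
c = S₁ / A₁^z = 67 / 2152^0.3874 = 67 / 19.55 = 3.428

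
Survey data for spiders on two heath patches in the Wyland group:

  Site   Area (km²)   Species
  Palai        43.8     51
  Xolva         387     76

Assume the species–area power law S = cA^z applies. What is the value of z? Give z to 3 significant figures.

Taking logs: ln S = ln c + z ln A, so z = (ln S₂ − ln S₁)/(ln A₂ − ln A₁).
z = ln(76/51) / ln(387/43.8) = ln(1.49) / ln(8.836) = 0.3989 / 2.1788 = 0.1831

0.183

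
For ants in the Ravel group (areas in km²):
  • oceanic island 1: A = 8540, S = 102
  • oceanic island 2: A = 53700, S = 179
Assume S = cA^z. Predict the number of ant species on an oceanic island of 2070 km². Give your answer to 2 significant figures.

66

z = ln(179/102) / ln(53700/8540) = 0.5624 / 1.8387 = 0.3059
c = 102 / 8540^0.3059 = 102 / 15.94 = 6.398
S₃ = 6.398 × 2070^0.3059 = 6.398 × 10.33 ≈ 66.12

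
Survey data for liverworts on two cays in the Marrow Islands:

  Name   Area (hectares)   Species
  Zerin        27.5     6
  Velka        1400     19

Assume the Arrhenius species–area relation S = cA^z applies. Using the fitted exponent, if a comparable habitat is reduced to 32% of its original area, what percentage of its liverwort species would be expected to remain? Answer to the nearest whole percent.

z = ln(19/6) / ln(1400/27.5) = 1.1527 / 3.9300 = 0.2933
S_new/S_old = (A_new/A_old)^z = 0.32^0.2933 = exp(0.2933 × -1.1394) = 0.7159

72%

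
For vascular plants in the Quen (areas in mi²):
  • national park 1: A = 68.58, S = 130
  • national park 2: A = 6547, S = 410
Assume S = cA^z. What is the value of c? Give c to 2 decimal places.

44.80

z = ln(S₂/S₁) / ln(A₂/A₁) = ln(410/130) / ln(6547/68.58) = 1.1486 / 4.5588 = 0.2520
c = S₁ / A₁^z = 130 / 68.58^0.2520 = 130 / 2.902 = 44.8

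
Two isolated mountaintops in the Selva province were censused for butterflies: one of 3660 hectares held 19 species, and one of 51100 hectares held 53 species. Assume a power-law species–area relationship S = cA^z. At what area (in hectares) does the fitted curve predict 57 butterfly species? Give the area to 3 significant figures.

61600 hectares

z = ln(53/19) / ln(51100/3660) = 1.0259 / 2.6363 = 0.3891
c = 19 / 3660^0.3891 = 19 / 24.36 = 0.78
A = (57/0.78)^(1/0.3891) ⇒ ln A = ln(73.07)/0.3891 = 11.0285
A = e^11.0285 ≈ 61607 hectares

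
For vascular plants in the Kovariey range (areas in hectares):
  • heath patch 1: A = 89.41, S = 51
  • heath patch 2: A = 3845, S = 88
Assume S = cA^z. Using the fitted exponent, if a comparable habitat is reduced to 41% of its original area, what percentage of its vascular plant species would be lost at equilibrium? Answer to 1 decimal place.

z = ln(88/51) / ln(3845/89.41) = 0.5455 / 3.7613 = 0.1450
S_new/S_old = (A_new/A_old)^z = 0.41^0.1450 = exp(0.1450 × -0.8916) = 0.8787
Fraction lost = 1 − 0.8787 = 0.1213

12.1%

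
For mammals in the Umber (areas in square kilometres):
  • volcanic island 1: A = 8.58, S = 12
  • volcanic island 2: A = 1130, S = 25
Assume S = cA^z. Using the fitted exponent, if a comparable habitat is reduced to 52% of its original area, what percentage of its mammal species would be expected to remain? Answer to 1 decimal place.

z = ln(25/12) / ln(1130/8.58) = 0.7340 / 4.8805 = 0.1504
S_new/S_old = (A_new/A_old)^z = 0.52^0.1504 = exp(0.1504 × -0.6539) = 0.9063

90.6%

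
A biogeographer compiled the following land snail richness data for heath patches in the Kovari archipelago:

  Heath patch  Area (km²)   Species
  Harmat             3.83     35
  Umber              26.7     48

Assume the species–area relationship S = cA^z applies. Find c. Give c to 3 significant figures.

z = ln(S₂/S₁) / ln(A₂/A₁) = ln(48/35) / ln(26.7/3.83) = 0.3159 / 1.9418 = 0.1627
c = S₁ / A₁^z = 35 / 3.83^0.1627 = 35 / 1.244 = 28.13

28.1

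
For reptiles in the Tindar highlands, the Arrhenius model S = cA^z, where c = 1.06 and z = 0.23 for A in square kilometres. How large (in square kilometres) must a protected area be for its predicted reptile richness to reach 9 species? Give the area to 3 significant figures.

10900 square kilometres

9 = 1.06 × A^0.23  ⇒  A^0.23 = 9/1.06 = 8.491
ln A = ln(8.491) / 0.23 = 2.1390 / 0.23 = 9.2998
A = e^9.2998 ≈ 10936 square kilometres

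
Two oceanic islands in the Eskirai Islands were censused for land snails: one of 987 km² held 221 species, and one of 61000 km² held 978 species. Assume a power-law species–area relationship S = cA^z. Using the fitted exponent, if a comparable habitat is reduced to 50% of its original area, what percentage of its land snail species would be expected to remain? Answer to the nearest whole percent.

z = ln(978/221) / ln(61000/987) = 1.4873 / 4.1240 = 0.3607
S_new/S_old = (A_new/A_old)^z = 0.5^0.3607 = exp(0.3607 × -0.6931) = 0.7788

78%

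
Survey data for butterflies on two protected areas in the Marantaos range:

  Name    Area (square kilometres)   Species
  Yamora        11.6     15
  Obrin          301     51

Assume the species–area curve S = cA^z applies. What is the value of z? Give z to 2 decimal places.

Taking logs: ln S = ln c + z ln A, so z = (ln S₂ − ln S₁)/(ln A₂ − ln A₁).
z = ln(51/15) / ln(301/11.6) = ln(3.4) / ln(25.95) = 1.2238 / 3.2561 = 0.3758

0.38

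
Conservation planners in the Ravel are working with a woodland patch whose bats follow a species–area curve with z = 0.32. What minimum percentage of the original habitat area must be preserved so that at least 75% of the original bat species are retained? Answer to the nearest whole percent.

41%

Need (A_new/A_old)^0.32 = 0.75, so A_new/A_old = 0.75^(1/0.32) = 0.75^3.125
ln(A_new/A_old) = ln 0.75 / 0.32 = -0.2877 / 0.32 = -0.8990
A_new/A_old = e^-0.8990 ≈ 0.407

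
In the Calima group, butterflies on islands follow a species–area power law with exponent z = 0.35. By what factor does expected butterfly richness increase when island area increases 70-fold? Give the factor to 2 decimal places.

S₂/S₁ = (A₂/A₁)^z = 70^0.35
ln(S₂/S₁) = 0.35 × ln 70 = 0.35 × 4.2485 = 1.4870
S₂/S₁ = e^1.4870 ≈ 4.424

4.42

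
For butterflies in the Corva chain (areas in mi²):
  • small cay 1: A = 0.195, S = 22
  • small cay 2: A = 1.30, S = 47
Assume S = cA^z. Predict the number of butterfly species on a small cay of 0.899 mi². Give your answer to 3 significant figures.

z = ln(47/22) / ln(1.3/0.195) = 0.7591 / 1.8971 = 0.4001
c = 22 / 0.195^0.4001 = 22 / 0.5199 = 42.32
S₃ = 42.32 × 0.899^0.4001 = 42.32 × 0.9583 ≈ 40.55

40.6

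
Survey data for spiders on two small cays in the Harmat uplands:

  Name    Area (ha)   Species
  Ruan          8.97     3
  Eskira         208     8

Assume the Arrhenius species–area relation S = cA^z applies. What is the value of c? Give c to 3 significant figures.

1.51

z = ln(S₂/S₁) / ln(A₂/A₁) = ln(8/3) / ln(208/8.97) = 0.9808 / 3.1437 = 0.3120
c = S₁ / A₁^z = 3 / 8.97^0.3120 = 3 / 1.983 = 1.513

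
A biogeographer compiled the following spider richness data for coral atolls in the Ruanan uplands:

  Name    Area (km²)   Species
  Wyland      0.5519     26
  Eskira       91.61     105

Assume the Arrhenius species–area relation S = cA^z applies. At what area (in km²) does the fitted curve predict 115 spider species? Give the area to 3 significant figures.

128 km²

z = ln(105/26) / ln(91.61/0.5519) = 1.3959 / 5.1119 = 0.2731
c = 26 / 0.5519^0.2731 = 26 / 0.8502 = 30.58
A = (115/30.58)^(1/0.2731) ⇒ ln A = ln(3.76)/0.2731 = 4.8507
A = e^4.8507 ≈ 127.8 km²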